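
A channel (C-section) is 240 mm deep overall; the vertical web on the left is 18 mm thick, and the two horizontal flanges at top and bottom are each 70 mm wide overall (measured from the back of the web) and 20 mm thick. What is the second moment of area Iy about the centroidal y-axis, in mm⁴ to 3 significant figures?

Iy ≈ 2.31 × 10⁶ mm⁴

Split into non-overlapping primitives; take the origin at the lower-left of the bounding box.
Web: 18 × 240, A = 4 320 mm², x = 9 mm, Ī = 116 640 mm⁴.
Top flange (beyond web): 52 × 20, A = 1 040 mm², x = 44 mm, Ī = 234 347 mm⁴.
Bottom flange (beyond web): 52 × 20, A = 1 040 mm², x = 44 mm, Ī = 234 347 mm⁴.
Centroid: x̄ = ΣA·x / ΣA = 20.375 mm.
Transfer each piece to the centroidal y-axis using Ī + A·d² with d = x − 20.375:
  web: d = -11.375 mm → contributes +675 608 mm⁴
  top flange (beyond web): d = 23.625 mm → contributes +814 813 mm⁴
  bottom flange (beyond web): d = 23.625 mm → contributes +814 813 mm⁴
Total I = 2 305 233 mm⁴.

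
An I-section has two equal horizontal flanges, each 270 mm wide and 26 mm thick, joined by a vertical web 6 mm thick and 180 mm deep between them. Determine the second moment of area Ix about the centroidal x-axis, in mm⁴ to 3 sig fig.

Ix ≈ 1.53 × 10⁸ mm⁴

Treat the section as a set of non-overlapping primitives; coordinates are from the bounding-box lower-left.
Bottom flange: 270 × 26, A = 7 020 mm², y = 13 mm, Ī = 395 460 mm⁴.
Web: 6 × 180, A = 1 080 mm², y = 116 mm, Ī = 2 916 000 mm⁴.
Top flange: 270 × 26, A = 7 020 mm², y = 219 mm, Ī = 395 460 mm⁴.
By symmetry the centroid is at mid-height, ȳ = 116 mm.
Transfer each piece to the centroidal x-axis using Ī + A·d² with d = y − 116:
  bottom flange: d = -103 mm → contributes +74 870 640 mm⁴
  web: d = 0 mm → contributes +2 916 000 mm⁴
  top flange: d = 103 mm → contributes +74 870 640 mm⁴
Total I = 152 657 280 mm⁴.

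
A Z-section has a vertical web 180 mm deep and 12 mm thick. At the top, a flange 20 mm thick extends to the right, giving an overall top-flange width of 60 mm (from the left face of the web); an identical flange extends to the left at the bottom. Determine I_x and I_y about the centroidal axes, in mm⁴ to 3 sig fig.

Treat the section as a set of non-overlapping primitives; coordinates are from the bounding-box lower-left.
Web: 12 × 180, A = 2 160 mm², y = 90 mm, Ī = 5 832 000 mm⁴.
Top flange (beyond web): 48 × 20, A = 960 mm², y = 170 mm, Ī = 32 000 mm⁴.
Bottom flange (beyond web): 48 × 20, A = 960 mm², y = 10 mm, Ī = 32 000 mm⁴.
Centroid: ȳ = ΣA·y / ΣA = 90 mm.
Transfer each piece to the centroidal x-axis using Ī + A·d² with d = y − 90:
  web: d = 0 mm → contributes +5 832 000 mm⁴
  top flange (beyond web): d = 80 mm → contributes +6 176 000 mm⁴
  bottom flange (beyond web): d = -80 mm → contributes +6 176 000 mm⁴
Total I = 18 184 000 mm⁴.
For the y-axis: x̄ = 54 mm.
Repeating about the centroidal y-axis gives I_y = 2 122 560 mm⁴.

I_x ≈ 1.82 × 10⁷ mm⁴, I_y ≈ 2.12 × 10⁶ mm⁴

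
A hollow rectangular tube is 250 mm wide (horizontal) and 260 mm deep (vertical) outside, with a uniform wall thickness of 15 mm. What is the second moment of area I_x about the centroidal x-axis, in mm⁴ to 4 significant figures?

I_x ≈ 1.431 × 10⁸ mm⁴

Break the section into simple shapes (no overlaps), measuring from the bottom-left corner of the bounding box.
Outer rectangle: 250 × 260, A = 65 000 mm², y = 130 mm, Ī = 366 166 667 mm⁴.
Inner void (subtracted): 220 × 230, A = 50 600 mm², y = 130 mm, Ī = 223 061 667 mm⁴.
By symmetry the centroid is at mid-height, ȳ = 130 mm.
All pieces are centred on the centroidal x-axis, so I = ΣĪ (holes subtracted) = 143 105 000 mm⁴.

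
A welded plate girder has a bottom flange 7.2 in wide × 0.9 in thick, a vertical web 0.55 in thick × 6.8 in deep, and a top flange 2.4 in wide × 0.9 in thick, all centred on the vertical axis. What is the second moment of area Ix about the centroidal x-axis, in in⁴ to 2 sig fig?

Ix ≈ 120 in⁴

Break the section into simple shapes (no overlaps), measuring from the bottom-left corner of the bounding box.
Bottom plate: 7.2 × 0.9, A = 6.48 in², y = 0.45 in, Ī = 0.4374 in⁴.
Web plate: 0.55 × 6.8, A = 3.74 in², y = 4.3 in, Ī = 14.41 in⁴.
Top plate: 2.4 × 0.9, A = 2.16 in², y = 8.15 in, Ī = 0.1458 in⁴.
Centroid: ȳ = ΣA·y / ΣA = 2.957 in.
Transfer each piece to the centroidal x-axis using Ī + A·d² with d = y − 2.957:
  bottom plate: d = -2.507 in → contributes +41.15 in⁴
  web plate: d = 1.343 in → contributes +21.16 in⁴
  top plate: d = 5.193 in → contributes +58.41 in⁴
Total I = 120.7 in⁴.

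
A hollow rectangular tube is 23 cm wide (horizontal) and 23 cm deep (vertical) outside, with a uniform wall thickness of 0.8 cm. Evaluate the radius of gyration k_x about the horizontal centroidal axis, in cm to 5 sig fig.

Decompose the section into non-overlapping parts with the origin at the bottom-left of its bounding rectangle.
Outer rectangle: 23 × 23, A = 529 cm², y = 11.5 cm, Ī = 23320.08 cm⁴.
Inner void (subtracted): 21.4 × 21.4, A = 457.96 cm², y = 11.5 cm, Ī = 17477.28 cm⁴.
By symmetry the centroid is at mid-height, ȳ = 11.5 cm.
All pieces are centred on the horizontal centroidal axis, so I = ΣĪ (holes subtracted) = 5842.803 cm⁴.
Radius of gyration: k = √(I/A) = √(5842.803 / 71.04) = 9.068995 cm.

k_x ≈ 9.0690 cm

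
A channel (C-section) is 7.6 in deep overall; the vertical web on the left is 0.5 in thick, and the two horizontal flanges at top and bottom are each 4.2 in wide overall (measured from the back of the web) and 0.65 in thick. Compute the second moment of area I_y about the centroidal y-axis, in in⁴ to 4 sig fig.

Decompose the section into non-overlapping parts with the origin at the bottom-left of its bounding rectangle.
Web: 0.5 × 7.6, A = 3.8 in², x = 0.25 in, Ī = 0.0791667 in⁴.
Top flange (beyond web): 3.7 × 0.65, A = 2.405 in², x = 2.35 in, Ī = 2.7437 in⁴.
Bottom flange (beyond web): 3.7 × 0.65, A = 2.405 in², x = 2.35 in, Ī = 2.7437 in⁴.
Centroid: x̄ = ΣA·x / ΣA = 1.42317 in.
Transfer each piece to the centroidal y-axis using Ī + A·d² with d = x − 1.42317:
  web: d = -1.17317 in → contributes +5.30922 in⁴
  top flange (beyond web): d = 0.926829 in → contributes +4.80963 in⁴
  bottom flange (beyond web): d = 0.926829 in → contributes +4.80963 in⁴
Total I = 14.9285 in⁴.

I_y ≈ 14.93 in⁴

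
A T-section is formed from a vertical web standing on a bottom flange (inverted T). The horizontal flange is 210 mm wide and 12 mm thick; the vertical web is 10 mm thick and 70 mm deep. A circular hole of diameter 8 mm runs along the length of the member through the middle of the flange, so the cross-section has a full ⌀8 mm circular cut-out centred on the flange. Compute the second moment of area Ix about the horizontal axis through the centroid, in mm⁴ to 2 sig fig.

Ix ≈ 1.2 × 10⁶ mm⁴

Split into non-overlapping primitives; take the origin at the lower-left of the bounding box.
Flange: 210 × 12, A = 2 520 mm², y = 6 mm, Ī = 30 240 mm⁴.
Web: 10 × 70, A = 700 mm², y = 47 mm, Ī = 285 833 mm⁴.
Hole (subtracted): ⌀8, A = 50.27 mm², y = 6 mm, Ī = 201.1 mm⁴.
Centroid: ȳ = ΣA·y / ΣA = 15.05 mm.
Transfer each piece to the horizontal axis through the centroid using Ī + A·d² with d = y − 15.05:
  flange: d = -9.054 mm → contributes +236 834 mm⁴
  web: d = 31.95 mm → contributes +1 000 199 mm⁴
  hole: d = -9.054 mm → contributes −4 322 mm⁴
Total I = 1 232 711 mm⁴.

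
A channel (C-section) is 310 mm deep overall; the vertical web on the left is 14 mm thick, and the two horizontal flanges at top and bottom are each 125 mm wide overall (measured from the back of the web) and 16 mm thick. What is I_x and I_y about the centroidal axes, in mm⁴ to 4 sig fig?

Treat the section as a set of non-overlapping primitives; coordinates are from the bounding-box lower-left.
Web: 14 × 310, A = 4 340 mm², y = 155 mm, Ī = 34 756 167 mm⁴.
Top flange (beyond web): 111 × 16, A = 1 776 mm², y = 302 mm, Ī = 37 888 mm⁴.
Bottom flange (beyond web): 111 × 16, A = 1 776 mm², y = 8 mm, Ī = 37 888 mm⁴.
By symmetry the centroid is at mid-height, ȳ = 155 mm.
Transfer each piece to the centroidal x-axis using Ī + A·d² with d = y − 155:
  web: d = 0 mm → contributes +34 756 167 mm⁴
  top flange (beyond web): d = 147 mm → contributes +38 415 472 mm⁴
  bottom flange (beyond web): d = -147 mm → contributes +38 415 472 mm⁴
Total I = 111 587 111 mm⁴.
For the y-axis: x̄ = 35.1298 mm.
Repeating about the centroidal y-axis gives I_y = 11 348 098 mm⁴.

I_x ≈ 1.116 × 10⁸ mm⁴, I_y ≈ 1.135 × 10⁷ mm⁴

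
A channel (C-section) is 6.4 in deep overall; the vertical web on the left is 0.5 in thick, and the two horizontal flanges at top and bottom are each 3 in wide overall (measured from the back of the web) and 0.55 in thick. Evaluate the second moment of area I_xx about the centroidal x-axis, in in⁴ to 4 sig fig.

Break the section into simple shapes (no overlaps), measuring from the bottom-left corner of the bounding box.
Web: 0.5 × 6.4, A = 3.2 in², y = 3.2 in, Ī = 10.9227 in⁴.
Top flange (beyond web): 2.5 × 0.55, A = 1.375 in², y = 6.125 in, Ī = 0.0346615 in⁴.
Bottom flange (beyond web): 2.5 × 0.55, A = 1.375 in², y = 0.275 in, Ī = 0.0346615 in⁴.
By symmetry the centroid is at mid-height, ȳ = 3.2 in.
Transfer each piece to the centroidal x-axis using Ī + A·d² with d = y − 3.2:
  web: d = 0 in → contributes +10.9227 in⁴
  top flange (beyond web): d = 2.925 in → contributes +11.7986 in⁴
  bottom flange (beyond web): d = -2.925 in → contributes +11.7986 in⁴
Total I = 34.52 in⁴.

I_xx ≈ 34.52 in⁴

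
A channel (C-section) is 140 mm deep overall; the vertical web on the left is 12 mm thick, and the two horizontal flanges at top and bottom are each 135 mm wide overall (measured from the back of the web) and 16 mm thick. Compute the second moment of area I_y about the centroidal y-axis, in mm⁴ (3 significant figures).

I_y ≈ 1.03 × 10⁷ mm⁴

Decompose the section into non-overlapping parts with the origin at the bottom-left of its bounding rectangle.
Web: 12 × 140, A = 1 680 mm², x = 6 mm, Ī = 20 160 mm⁴.
Top flange (beyond web): 123 × 16, A = 1 968 mm², x = 73.5 mm, Ī = 2 481 156 mm⁴.
Bottom flange (beyond web): 123 × 16, A = 1 968 mm², x = 73.5 mm, Ī = 2 481 156 mm⁴.
Centroid: x̄ = ΣA·x / ΣA = 53.308 mm.
Transfer each piece to the centroidal y-axis using Ī + A·d² with d = x − 53.308:
  web: d = -47.308 mm → contributes +3 780 030 mm⁴
  top flange (beyond web): d = 20.192 mm → contributes +3 283 567 mm⁴
  bottom flange (beyond web): d = 20.192 mm → contributes +3 283 567 mm⁴
Total I = 10 347 164 mm⁴.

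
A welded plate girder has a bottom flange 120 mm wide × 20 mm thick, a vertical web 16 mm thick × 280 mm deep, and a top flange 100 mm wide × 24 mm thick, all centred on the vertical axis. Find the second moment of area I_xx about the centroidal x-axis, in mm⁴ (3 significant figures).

Treat the section as a set of non-overlapping primitives; coordinates are from the bounding-box lower-left.
Bottom plate: 120 × 20, A = 2 400 mm², y = 10 mm, Ī = 80 000 mm⁴.
Web plate: 16 × 280, A = 4 480 mm², y = 160 mm, Ī = 29 269 333 mm⁴.
Top plate: 100 × 24, A = 2 400 mm², y = 312 mm, Ī = 115 200 mm⁴.
Centroid: ȳ = ΣA·y / ΣA = 160.52 mm.
Transfer each piece to the centroidal x-axis using Ī + A·d² with d = y − 160.52:
  bottom plate: d = -150.52 mm → contributes +54 453 056 mm⁴
  web plate: d = -0.51724 mm → contributes +29 270 532 mm⁴
  top plate: d = 151.48 mm → contributes +55 188 063 mm⁴
Total I = 138 911 651 mm⁴.

I_xx ≈ 1.39 × 10⁸ mm⁴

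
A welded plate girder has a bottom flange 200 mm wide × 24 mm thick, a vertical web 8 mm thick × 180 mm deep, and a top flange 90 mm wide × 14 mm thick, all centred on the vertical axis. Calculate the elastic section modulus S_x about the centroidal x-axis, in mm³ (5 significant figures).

S_x ≈ 3.1335 × 10⁵ mm³

Split into non-overlapping primitives; take the origin at the lower-left of the bounding box.
Bottom plate: 200 × 24, A = 4 800 mm², y = 12 mm, Ī = 230 400 mm⁴.
Web plate: 8 × 180, A = 1 440 mm², y = 114 mm, Ī = 3 888 000 mm⁴.
Top plate: 90 × 14, A = 1 260 mm², y = 211 mm, Ī = 20 580 mm⁴.
Centroid: ȳ = ΣA·y / ΣA = 65.016 mm.
Transfer each piece to the centroidal x-axis using Ī + A·d² with d = y − 65.016:
  bottom plate: d = -53.016 mm → contributes +13 721 742 mm⁴
  web plate: d = 48.984 mm → contributes +7 343 182 mm⁴
  top plate: d = 145.984 mm → contributes +26 872 854 mm⁴
Total I = 47 937 778 mm⁴.
Extreme fibre distance c = 152.984 mm; S = I/c = 313351.6 mm³.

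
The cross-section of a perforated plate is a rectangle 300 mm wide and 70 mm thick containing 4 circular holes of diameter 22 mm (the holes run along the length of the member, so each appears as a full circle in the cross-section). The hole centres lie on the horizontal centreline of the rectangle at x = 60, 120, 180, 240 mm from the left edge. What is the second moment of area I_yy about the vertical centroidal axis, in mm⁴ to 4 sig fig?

Split into non-overlapping primitives; take the origin at the lower-left of the bounding box.
Plate: 300 × 70, A = 21 000 mm², x = 150 mm, Ī = 157 500 000 mm⁴.
Hole 1 (subtracted): ⌀22, A = 380.133 mm², x = 60 mm, Ī = 11 499 mm⁴.
Hole 2 (subtracted): ⌀22, A = 380.133 mm², x = 120 mm, Ī = 11 499 mm⁴.
Hole 3 (subtracted): ⌀22, A = 380.133 mm², x = 180 mm, Ī = 11 499 mm⁴.
Hole 4 (subtracted): ⌀22, A = 380.133 mm², x = 240 mm, Ī = 11 499 mm⁴.
By symmetry the centroid is at mid-width, x̄ = 150 mm.
Transfer each piece to the vertical centroidal axis using Ī + A·d² with d = x − 150:
  plate: d = 0 mm → contributes +157 500 000 mm⁴
  hole 1: d = -90 mm → contributes −3 090 574 mm⁴
  hole 2: d = -30 mm → contributes −353 618 mm⁴
  hole 3: d = 30 mm → contributes −353 618 mm⁴
  hole 4: d = 90 mm → contributes −3 090 574 mm⁴
Total I = 150 611 615 mm⁴.

I_yy ≈ 1.506 × 10⁸ mm⁴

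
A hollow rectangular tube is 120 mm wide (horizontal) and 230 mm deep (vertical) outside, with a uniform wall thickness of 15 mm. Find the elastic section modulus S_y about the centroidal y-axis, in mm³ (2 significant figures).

S_y ≈ 3.5 × 10⁵ mm³

Decompose the section into non-overlapping parts with the origin at the bottom-left of its bounding rectangle.
Outer rectangle: 120 × 230, A = 27 600 mm², x = 60 mm, Ī = 33 120 000 mm⁴.
Inner void (subtracted): 90 × 200, A = 18 000 mm², x = 60 mm, Ī = 12 150 000 mm⁴.
By symmetry the centroid is at mid-width, x̄ = 60 mm.
All pieces are centred on the centroidal y-axis, so I = ΣĪ (holes subtracted) = 20 970 000 mm⁴.
Extreme fibre distance c = 60 mm; S = I/c = 349 500 mm³.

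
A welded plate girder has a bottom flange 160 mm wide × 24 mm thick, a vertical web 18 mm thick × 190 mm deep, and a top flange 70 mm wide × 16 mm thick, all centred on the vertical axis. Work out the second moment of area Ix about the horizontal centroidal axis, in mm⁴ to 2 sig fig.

Break the section into simple shapes (no overlaps), measuring from the bottom-left corner of the bounding box.
Bottom plate: 160 × 24, A = 3 840 mm², y = 12 mm, Ī = 184 320 mm⁴.
Web plate: 18 × 190, A = 3 420 mm², y = 119 mm, Ī = 10 288 500 mm⁴.
Top plate: 70 × 16, A = 1 120 mm², y = 222 mm, Ī = 23 893 mm⁴.
Centroid: ȳ = ΣA·y / ΣA = 83.74 mm.
Transfer each piece to the horizontal centroidal axis using Ī + A·d² with d = y − 83.74:
  bottom plate: d = -71.74 mm → contributes +19 944 661 mm⁴
  web plate: d = 35.26 mm → contributes +14 541 661 mm⁴
  top plate: d = 138.3 mm → contributes +21 435 143 mm⁴
Total I = 55 921 465 mm⁴.

Ix ≈ 5.6 × 10⁷ mm⁴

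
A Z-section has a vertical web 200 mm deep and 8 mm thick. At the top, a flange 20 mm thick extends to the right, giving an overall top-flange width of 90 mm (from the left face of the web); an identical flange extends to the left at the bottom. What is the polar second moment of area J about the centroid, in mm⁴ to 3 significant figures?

Decompose the section into non-overlapping parts with the origin at the bottom-left of its bounding rectangle.
Web: 8 × 200, A = 1 600 mm², y = 100 mm, Ī = 5 333 333 mm⁴.
Top flange (beyond web): 82 × 20, A = 1 640 mm², y = 190 mm, Ī = 54 667 mm⁴.
Bottom flange (beyond web): 82 × 20, A = 1 640 mm², y = 10 mm, Ī = 54 667 mm⁴.
Centroid: ȳ = ΣA·y / ΣA = 100 mm.
Transfer each piece to the centroidal x-axis using Ī + A·d² with d = y − 100:
  web: d = 0 mm → contributes +5 333 333 mm⁴
  top flange (beyond web): d = 90 mm → contributes +13 338 667 mm⁴
  bottom flange (beyond web): d = -90 mm → contributes +13 338 667 mm⁴
Total I = 32 010 667 mm⁴.
For the y-axis: x̄ = 86 mm.
Repeating about the centroidal y-axis gives I_y = 8 488 427 mm⁴.
Polar second moment: J = I_x + I_y = 40 499 093 mm⁴.

J ≈ 4.05 × 10⁷ mm⁴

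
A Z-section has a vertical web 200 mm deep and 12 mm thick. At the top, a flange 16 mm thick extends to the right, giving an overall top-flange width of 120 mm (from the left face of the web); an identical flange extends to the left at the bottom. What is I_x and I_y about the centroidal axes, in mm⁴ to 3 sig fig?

Decompose the section into non-overlapping parts with the origin at the bottom-left of its bounding rectangle.
Web: 12 × 200, A = 2 400 mm², y = 100 mm, Ī = 8 000 000 mm⁴.
Top flange (beyond web): 108 × 16, A = 1 728 mm², y = 192 mm, Ī = 36 864 mm⁴.
Bottom flange (beyond web): 108 × 16, A = 1 728 mm², y = 8 mm, Ī = 36 864 mm⁴.
Centroid: ȳ = ΣA·y / ΣA = 100 mm.
Transfer each piece to the centroidal x-axis using Ī + A·d² with d = y − 100:
  web: d = 0 mm → contributes +8 000 000 mm⁴
  top flange (beyond web): d = 92 mm → contributes +14 662 656 mm⁴
  bottom flange (beyond web): d = -92 mm → contributes +14 662 656 mm⁴
Total I = 37 325 312 mm⁴.
For the y-axis: x̄ = 114 mm.
Repeating about the centroidal y-axis gives I_y = 15 829 632 mm⁴.

I_x ≈ 3.73 × 10⁷ mm⁴, I_y ≈ 1.58 × 10⁷ mm⁴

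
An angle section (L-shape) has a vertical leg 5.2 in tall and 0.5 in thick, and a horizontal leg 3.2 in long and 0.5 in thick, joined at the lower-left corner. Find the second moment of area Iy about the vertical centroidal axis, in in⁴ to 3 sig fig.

Decompose the section into non-overlapping parts with the origin at the bottom-left of its bounding rectangle.
Vertical leg: 0.5 × 5.2, A = 2.6 in², x = 0.25 in, Ī = 0.054167 in⁴.
Horizontal leg (remainder): 2.7 × 0.5, A = 1.35 in², x = 1.85 in, Ī = 0.82013 in⁴.
Centroid: x̄ = ΣA·x / ΣA = 0.79684 in.
Transfer each piece to the vertical centroidal axis using Ī + A·d² with d = x − 0.79684:
  vertical leg: d = -0.54684 in → contributes +0.83164 in⁴
  horizontal leg (remainder): d = 1.0532 in → contributes +2.3175 in⁴
Total I = 3.1491 in⁴.

Iy ≈ 3.15 in⁴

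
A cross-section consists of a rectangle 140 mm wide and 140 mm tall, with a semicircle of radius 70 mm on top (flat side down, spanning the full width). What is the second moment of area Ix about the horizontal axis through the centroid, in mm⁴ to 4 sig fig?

Ix ≈ 8.959 × 10⁷ mm⁴

Split into non-overlapping primitives; take the origin at the lower-left of the bounding box.
Rectangular body: 140 × 140, A = 19 600 mm², y = 70 mm, Ī = 32 013 333 mm⁴.
Semicircular cap: semicircle r = 70, A = 7696.9 mm², y = 169.709 mm, Ī = 2 635 265 mm⁴.
Centroid: ȳ = ΣA·y / ΣA = 98.1149 mm.
Transfer each piece to the horizontal axis through the centroid using Ī + A·d² with d = y − 98.1149:
  rectangular body: d = -28.1149 mm → contributes +47 506 112 mm⁴
  semicircular cap: d = 71.594 mm → contributes +42 087 301 mm⁴
Total I = 89 593 413 mm⁴.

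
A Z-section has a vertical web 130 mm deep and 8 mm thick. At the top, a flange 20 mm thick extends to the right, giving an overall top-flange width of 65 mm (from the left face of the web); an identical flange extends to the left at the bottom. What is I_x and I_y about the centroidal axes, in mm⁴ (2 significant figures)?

Treat the section as a set of non-overlapping primitives; coordinates are from the bounding-box lower-left.
Web: 8 × 130, A = 1 040 mm², y = 65 mm, Ī = 1 464 667 mm⁴.
Top flange (beyond web): 57 × 20, A = 1 140 mm², y = 120 mm, Ī = 38 000 mm⁴.
Bottom flange (beyond web): 57 × 20, A = 1 140 mm², y = 10 mm, Ī = 38 000 mm⁴.
Centroid: ȳ = ΣA·y / ΣA = 65 mm.
Transfer each piece to the centroidal x-axis using Ī + A·d² with d = y − 65:
  web: d = 0 mm → contributes +1 464 667 mm⁴
  top flange (beyond web): d = 55 mm → contributes +3 486 500 mm⁴
  bottom flange (beyond web): d = -55 mm → contributes +3 486 500 mm⁴
Total I = 8 437 667 mm⁴.
For the y-axis: x̄ = 61 mm.
Repeating about the centroidal y-axis gives I_y = 3 031 107 mm⁴.

I_x ≈ 8.4 × 10⁶ mm⁴, I_y ≈ 3.0 × 10⁶ mm⁴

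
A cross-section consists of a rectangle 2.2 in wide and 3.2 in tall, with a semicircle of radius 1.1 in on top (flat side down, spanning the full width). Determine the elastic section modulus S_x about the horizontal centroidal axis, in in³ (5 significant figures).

S_x ≈ 5.5567 in³

Split into non-overlapping primitives; take the origin at the lower-left of the bounding box.
Rectangular body: 2.2 × 3.2, A = 7.04 in², y = 1.6 in, Ī = 6.007467 in⁴.
Semicircular cap: semicircle r = 1.1, A = 1.900664 in², y = 3.666854 in, Ī = 0.1606952 in⁴.
Centroid: ȳ = ΣA·y / ΣA = 2.039385 in.
Transfer each piece to the horizontal centroidal axis using Ī + A·d² with d = y − 2.039385:
  rectangular body: d = -0.4393852 in → contributes +7.366604 in⁴
  semicircular cap: d = 1.627469 in → contributes +5.1949 in⁴
Total I = 12.5615 in⁴.
Extreme fibre distance c = 2.260615 in; S = I/c = 5.556676 in³.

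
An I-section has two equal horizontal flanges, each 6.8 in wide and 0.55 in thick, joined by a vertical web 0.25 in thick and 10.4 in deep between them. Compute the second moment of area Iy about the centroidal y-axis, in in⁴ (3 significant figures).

Iy ≈ 28.8 in⁴

Break the section into simple shapes (no overlaps), measuring from the bottom-left corner of the bounding box.
Bottom flange: 6.8 × 0.55, A = 3.74 in², x = 3.4 in, Ī = 14.411 in⁴.
Web: 0.25 × 10.4, A = 2.6 in², x = 3.4 in, Ī = 0.013542 in⁴.
Top flange: 6.8 × 0.55, A = 3.74 in², x = 3.4 in, Ī = 14.411 in⁴.
By symmetry the centroid is at mid-width, x̄ = 3.4 in.
All pieces are centred on the centroidal y-axis, so I = ΣĪ = 28.836 in⁴.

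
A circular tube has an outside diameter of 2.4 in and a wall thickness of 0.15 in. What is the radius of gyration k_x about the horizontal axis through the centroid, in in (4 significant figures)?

Split into non-overlapping primitives; take the origin at the lower-left of the bounding box.
Outer circle: ⌀2.4, A = 4.52389 in², y = 1.2 in, Ī = 1.6286 in⁴.
Bore (subtracted): ⌀2.1, A = 3.46361 in², y = 1.2 in, Ī = 0.954656 in⁴.
By symmetry the centroid is at mid-height, ȳ = 1.2 in.
All pieces are centred on the horizontal axis through the centroid, so I = ΣĪ (holes subtracted) = 0.673945 in⁴.
Radius of gyration: k = √(I/A) = √(0.673945 / 1.06029) = 0.797261 in.

k_x ≈ 0.7973 in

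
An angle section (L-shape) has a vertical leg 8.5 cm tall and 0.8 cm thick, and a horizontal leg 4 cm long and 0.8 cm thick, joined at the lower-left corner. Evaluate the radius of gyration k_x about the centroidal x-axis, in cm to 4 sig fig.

Treat the section as a set of non-overlapping primitives; coordinates are from the bounding-box lower-left.
Vertical leg: 0.8 × 8.5, A = 6.8 cm², y = 4.25 cm, Ī = 40.9417 cm⁴.
Horizontal leg (remainder): 3.2 × 0.8, A = 2.56 cm², y = 0.4 cm, Ī = 0.136533 cm⁴.
Centroid: ȳ = ΣA·y / ΣA = 3.19701 cm.
Transfer each piece to the centroidal x-axis using Ī + A·d² with d = y − 3.19701:
  vertical leg: d = 1.05299 cm → contributes +48.4814 cm⁴
  horizontal leg (remainder): d = -2.79701 cm → contributes +20.1641 cm⁴
Total I = 68.6455 cm⁴.
Radius of gyration: k = √(I/A) = √(68.6455 / 9.36) = 2.70812 cm.

k_x ≈ 2.708 cm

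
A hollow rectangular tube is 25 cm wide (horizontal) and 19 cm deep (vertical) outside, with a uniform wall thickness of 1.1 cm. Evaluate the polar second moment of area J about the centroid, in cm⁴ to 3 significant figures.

J ≈ 1.34 × 10⁴ cm⁴

Split into non-overlapping primitives; take the origin at the lower-left of the bounding box.
Outer rectangle: 25 × 19, A = 475 cm², y = 9.5 cm, Ī = 14 290 cm⁴.
Inner void (subtracted): 22.8 × 16.8, A = 383.04 cm², y = 9.5 cm, Ī = 9009.1 cm⁴.
By symmetry the centroid is at mid-height, ȳ = 9.5 cm.
All pieces are centred on the centroidal x-axis, so I = ΣĪ (holes subtracted) = 5280.5 cm⁴.
Repeating about the centroidal y-axis gives I_y = 8146.3 cm⁴.
Polar second moment: J = I_x + I_y = 13 427 cm⁴.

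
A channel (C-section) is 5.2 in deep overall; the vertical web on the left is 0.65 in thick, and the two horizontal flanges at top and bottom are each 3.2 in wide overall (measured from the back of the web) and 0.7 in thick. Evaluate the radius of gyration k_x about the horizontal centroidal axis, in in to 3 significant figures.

k_x ≈ 1.93 in

Treat the section as a set of non-overlapping primitives; coordinates are from the bounding-box lower-left.
Web: 0.65 × 5.2, A = 3.38 in², y = 2.6 in, Ī = 7.6163 in⁴.
Top flange (beyond web): 2.55 × 0.7, A = 1.785 in², y = 4.85 in, Ī = 0.072888 in⁴.
Bottom flange (beyond web): 2.55 × 0.7, A = 1.785 in², y = 0.35 in, Ī = 0.072888 in⁴.
By symmetry the centroid is at mid-height, ȳ = 2.6 in.
Transfer each piece to the horizontal centroidal axis using Ī + A·d² with d = y − 2.6:
  web: d = 0 in → contributes +7.6163 in⁴
  top flange (beyond web): d = 2.25 in → contributes +9.1095 in⁴
  bottom flange (beyond web): d = -2.25 in → contributes +9.1095 in⁴
Total I = 25.835 in⁴.
Radius of gyration: k = √(I/A) = √(25.835 / 6.95) = 1.928 in.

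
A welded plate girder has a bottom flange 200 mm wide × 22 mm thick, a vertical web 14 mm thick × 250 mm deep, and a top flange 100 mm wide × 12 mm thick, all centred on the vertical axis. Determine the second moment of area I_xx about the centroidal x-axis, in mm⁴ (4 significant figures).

I_xx ≈ 9.901 × 10⁷ mm⁴

Split into non-overlapping primitives; take the origin at the lower-left of the bounding box.
Bottom plate: 200 × 22, A = 4 400 mm², y = 11 mm, Ī = 177 467 mm⁴.
Web plate: 14 × 250, A = 3 500 mm², y = 147 mm, Ī = 18 229 167 mm⁴.
Top plate: 100 × 12, A = 1 200 mm², y = 278 mm, Ī = 14 400 mm⁴.
Centroid: ȳ = ΣA·y / ΣA = 98.5165 mm.
Transfer each piece to the centroidal x-axis using Ī + A·d² with d = y − 98.5165:
  bottom plate: d = -87.5165 mm → contributes +33 877 660 mm⁴
  web plate: d = 48.4835 mm → contributes +26 456 446 mm⁴
  top plate: d = 179.484 mm → contributes +38 671 599 mm⁴
Total I = 99 005 706 mm⁴.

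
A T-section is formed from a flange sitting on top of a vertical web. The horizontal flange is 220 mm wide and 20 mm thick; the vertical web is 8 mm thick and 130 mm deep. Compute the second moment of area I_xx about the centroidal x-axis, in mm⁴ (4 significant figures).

I_xx ≈ 6.343 × 10⁶ mm⁴

Decompose the section into non-overlapping parts with the origin at the bottom-left of its bounding rectangle.
Flange: 220 × 20, A = 4 400 mm², y = 140 mm, Ī = 146 667 mm⁴.
Web: 8 × 130, A = 1 040 mm², y = 65 mm, Ī = 1 464 667 mm⁴.
Centroid: ȳ = ΣA·y / ΣA = 125.662 mm.
Transfer each piece to the centroidal x-axis using Ī + A·d² with d = y − 125.662:
  flange: d = 14.3382 mm → contributes +1 051 241 mm⁴
  web: d = -60.6618 mm → contributes +5 291 710 mm⁴
Total I = 6 342 951 mm⁴.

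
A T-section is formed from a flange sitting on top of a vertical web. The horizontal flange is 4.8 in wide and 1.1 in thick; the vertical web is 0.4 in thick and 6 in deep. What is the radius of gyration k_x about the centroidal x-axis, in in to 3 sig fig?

k_x ≈ 1.93 in

Treat the section as a set of non-overlapping primitives; coordinates are from the bounding-box lower-left.
Flange: 4.8 × 1.1, A = 5.28 in², y = 6.55 in, Ī = 0.5324 in⁴.
Web: 0.4 × 6, A = 2.4 in², y = 3 in, Ī = 7.2 in⁴.
Centroid: ȳ = ΣA·y / ΣA = 5.4406 in.
Transfer each piece to the centroidal x-axis using Ī + A·d² with d = y − 5.4406:
  flange: d = 1.1094 in → contributes +7.0306 in⁴
  web: d = -2.4406 in → contributes +21.496 in⁴
Total I = 28.527 in⁴.
Radius of gyration: k = √(I/A) = √(28.527 / 7.68) = 1.9273 in.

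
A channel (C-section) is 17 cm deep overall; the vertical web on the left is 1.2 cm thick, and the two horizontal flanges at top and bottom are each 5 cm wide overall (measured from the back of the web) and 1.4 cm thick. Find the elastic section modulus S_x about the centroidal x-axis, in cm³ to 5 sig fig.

S_x ≈ 134.16 cm³

Treat the section as a set of non-overlapping primitives; coordinates are from the bounding-box lower-left.
Web: 1.2 × 17, A = 20.4 cm², y = 8.5 cm, Ī = 491.3 cm⁴.
Top flange (beyond web): 3.8 × 1.4, A = 5.32 cm², y = 16.3 cm, Ī = 0.8689333 cm⁴.
Bottom flange (beyond web): 3.8 × 1.4, A = 5.32 cm², y = 0.7 cm, Ī = 0.8689333 cm⁴.
By symmetry the centroid is at mid-height, ȳ = 8.5 cm.
Transfer each piece to the centroidal x-axis using Ī + A·d² with d = y − 8.5:
  web: d = 0 cm → contributes +491.3 cm⁴
  top flange (beyond web): d = 7.8 cm → contributes +324.5377 cm⁴
  bottom flange (beyond web): d = -7.8 cm → contributes +324.5377 cm⁴
Total I = 1140.375 cm⁴.
Extreme fibre distance c = 8.5 cm; S = I/c = 134.1618 cm³.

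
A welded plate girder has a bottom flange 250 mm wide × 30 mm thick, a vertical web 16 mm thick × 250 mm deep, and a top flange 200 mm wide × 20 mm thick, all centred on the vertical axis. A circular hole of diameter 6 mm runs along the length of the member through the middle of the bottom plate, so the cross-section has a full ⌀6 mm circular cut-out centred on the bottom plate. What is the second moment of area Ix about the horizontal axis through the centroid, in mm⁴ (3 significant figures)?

Treat the section as a set of non-overlapping primitives; coordinates are from the bounding-box lower-left.
Bottom plate: 250 × 30, A = 7 500 mm², y = 15 mm, Ī = 562 500 mm⁴.
Web plate: 16 × 250, A = 4 000 mm², y = 155 mm, Ī = 20 833 333 mm⁴.
Top plate: 200 × 20, A = 4 000 mm², y = 290 mm, Ī = 133 333 mm⁴.
Hole (subtracted): ⌀6, A = 28.274 mm², y = 15 mm, Ī = 63.617 mm⁴.
Centroid: ȳ = ΣA·y / ΣA = 122.29 mm.
Transfer each piece to the horizontal axis through the centroid using Ī + A·d² with d = y − 122.29:
  bottom plate: d = -107.29 mm → contributes +86 900 091 mm⁴
  web plate: d = 32.708 mm → contributes +25 112 458 mm⁴
  top plate: d = 167.71 mm → contributes +112 636 566 mm⁴
  hole: d = -107.29 mm → contributes −325 549 mm⁴
Total I = 224 323 567 mm⁴.

Ix ≈ 2.24 × 10⁸ mm⁴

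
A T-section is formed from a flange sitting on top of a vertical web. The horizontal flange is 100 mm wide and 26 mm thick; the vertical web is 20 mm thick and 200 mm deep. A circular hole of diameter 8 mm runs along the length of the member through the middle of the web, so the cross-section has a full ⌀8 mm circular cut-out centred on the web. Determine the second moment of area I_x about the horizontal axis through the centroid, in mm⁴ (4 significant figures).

I_x ≈ 3.350 × 10⁷ mm⁴

Decompose the section into non-overlapping parts with the origin at the bottom-left of its bounding rectangle.
Flange: 100 × 26, A = 2 600 mm², y = 213 mm, Ī = 146 467 mm⁴.
Web: 20 × 200, A = 4 000 mm², y = 100 mm, Ī = 13 333 333 mm⁴.
Hole (subtracted): ⌀8, A = 50.2655 mm², y = 100 mm, Ī = 201.062 mm⁴.
Centroid: ȳ = ΣA·y / ΣA = 144.857 mm.
Transfer each piece to the horizontal axis through the centroid using Ī + A·d² with d = y − 144.857:
  flange: d = 68.1432 mm → contributes +12 219 563 mm⁴
  web: d = -44.8568 mm → contributes +21 381 856 mm⁴
  hole: d = -44.8568 mm → contributes −101 342 mm⁴
Total I = 33 500 077 mm⁴.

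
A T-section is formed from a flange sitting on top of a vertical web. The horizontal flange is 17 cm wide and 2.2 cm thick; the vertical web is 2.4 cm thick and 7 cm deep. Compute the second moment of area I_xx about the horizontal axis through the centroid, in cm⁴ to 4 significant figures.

Break the section into simple shapes (no overlaps), measuring from the bottom-left corner of the bounding box.
Flange: 17 × 2.2, A = 37.4 cm², y = 8.1 cm, Ī = 15.0847 cm⁴.
Web: 2.4 × 7, A = 16.8 cm², y = 3.5 cm, Ī = 68.6 cm⁴.
Centroid: ȳ = ΣA·y / ΣA = 6.67417 cm.
Transfer each piece to the horizontal axis through the centroid using Ī + A·d² with d = y − 6.67417:
  flange: d = 1.42583 cm → contributes +91.1186 cm⁴
  web: d = -3.17417 cm → contributes +237.866 cm⁴
Total I = 328.985 cm⁴.

I_xx ≈ 329.0 cm⁴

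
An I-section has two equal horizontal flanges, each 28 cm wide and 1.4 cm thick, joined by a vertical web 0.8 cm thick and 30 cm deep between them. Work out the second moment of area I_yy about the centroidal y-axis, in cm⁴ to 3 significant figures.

Break the section into simple shapes (no overlaps), measuring from the bottom-left corner of the bounding box.
Bottom flange: 28 × 1.4, A = 39.2 cm², x = 14 cm, Ī = 2561.1 cm⁴.
Web: 0.8 × 30, A = 24 cm², x = 14 cm, Ī = 1.28 cm⁴.
Top flange: 28 × 1.4, A = 39.2 cm², x = 14 cm, Ī = 2561.1 cm⁴.
By symmetry the centroid is at mid-width, x̄ = 14 cm.
All pieces are centred on the centroidal y-axis, so I = ΣĪ = 5123.4 cm⁴.

I_yy ≈ 5120 cm⁴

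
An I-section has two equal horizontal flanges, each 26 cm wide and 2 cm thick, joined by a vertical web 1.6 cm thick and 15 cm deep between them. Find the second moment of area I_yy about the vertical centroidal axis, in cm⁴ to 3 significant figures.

Split into non-overlapping primitives; take the origin at the lower-left of the bounding box.
Bottom flange: 26 × 2, A = 52 cm², x = 13 cm, Ī = 2929.3 cm⁴.
Web: 1.6 × 15, A = 24 cm², x = 13 cm, Ī = 5.12 cm⁴.
Top flange: 26 × 2, A = 52 cm², x = 13 cm, Ī = 2929.3 cm⁴.
By symmetry the centroid is at mid-width, x̄ = 13 cm.
All pieces are centred on the vertical centroidal axis, so I = ΣĪ = 5863.8 cm⁴.

I_yy ≈ 5860 cm⁴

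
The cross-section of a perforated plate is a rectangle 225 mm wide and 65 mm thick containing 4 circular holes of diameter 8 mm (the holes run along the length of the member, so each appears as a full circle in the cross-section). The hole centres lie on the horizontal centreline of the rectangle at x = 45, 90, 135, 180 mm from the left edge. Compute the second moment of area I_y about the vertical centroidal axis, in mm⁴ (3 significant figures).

Treat the section as a set of non-overlapping primitives; coordinates are from the bounding-box lower-left.
Plate: 225 × 65, A = 14 625 mm², x = 112.5 mm, Ī = 61 699 219 mm⁴.
Hole 1 (subtracted): ⌀8, A = 50.265 mm², x = 45 mm, Ī = 201.06 mm⁴.
Hole 2 (subtracted): ⌀8, A = 50.265 mm², x = 90 mm, Ī = 201.06 mm⁴.
Hole 3 (subtracted): ⌀8, A = 50.265 mm², x = 135 mm, Ī = 201.06 mm⁴.
Hole 4 (subtracted): ⌀8, A = 50.265 mm², x = 180 mm, Ī = 201.06 mm⁴.
By symmetry the centroid is at mid-width, x̄ = 112.5 mm.
Transfer each piece to the vertical centroidal axis using Ī + A·d² with d = x − 112.5:
  plate: d = 0 mm → contributes +61 699 219 mm⁴
  hole 1: d = -67.5 mm → contributes −229 223 mm⁴
  hole 2: d = -22.5 mm → contributes −25 648 mm⁴
  hole 3: d = 22.5 mm → contributes −25 648 mm⁴
  hole 4: d = 67.5 mm → contributes −229 223 mm⁴
Total I = 61 189 476 mm⁴.

I_y ≈ 6.12 × 10⁷ mm⁴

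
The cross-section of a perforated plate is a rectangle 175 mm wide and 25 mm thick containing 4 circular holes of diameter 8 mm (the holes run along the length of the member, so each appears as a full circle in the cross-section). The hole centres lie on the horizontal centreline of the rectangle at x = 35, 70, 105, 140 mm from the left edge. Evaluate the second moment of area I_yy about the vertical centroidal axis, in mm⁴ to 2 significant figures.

Split into non-overlapping primitives; take the origin at the lower-left of the bounding box.
Plate: 175 × 25, A = 4 375 mm², x = 87.5 mm, Ī = 11 165 365 mm⁴.
Hole 1 (subtracted): ⌀8, A = 50.27 mm², x = 35 mm, Ī = 201.1 mm⁴.
Hole 2 (subtracted): ⌀8, A = 50.27 mm², x = 70 mm, Ī = 201.1 mm⁴.
Hole 3 (subtracted): ⌀8, A = 50.27 mm², x = 105 mm, Ī = 201.1 mm⁴.
Hole 4 (subtracted): ⌀8, A = 50.27 mm², x = 140 mm, Ī = 201.1 mm⁴.
By symmetry the centroid is at mid-width, x̄ = 87.5 mm.
Transfer each piece to the vertical centroidal axis using Ī + A·d² with d = x − 87.5:
  plate: d = 0 mm → contributes +11 165 365 mm⁴
  hole 1: d = -52.5 mm → contributes −138 745 mm⁴
  hole 2: d = -17.5 mm → contributes −15 595 mm⁴
  hole 3: d = 17.5 mm → contributes −15 595 mm⁴
  hole 4: d = 52.5 mm → contributes −138 745 mm⁴
Total I = 10 856 684 mm⁴.

I_yy ≈ 1.1 × 10⁷ mm⁴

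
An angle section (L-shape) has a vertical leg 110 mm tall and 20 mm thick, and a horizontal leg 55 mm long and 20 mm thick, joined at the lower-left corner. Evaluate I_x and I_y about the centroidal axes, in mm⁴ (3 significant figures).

I_x ≈ 3.32 × 10⁶ mm⁴, I_y ≈ 5.46 × 10⁵ mm⁴

Split into non-overlapping primitives; take the origin at the lower-left of the bounding box.
Vertical leg: 20 × 110, A = 2 200 mm², y = 55 mm, Ī = 2 218 333 mm⁴.
Horizontal leg (remainder): 35 × 20, A = 700 mm², y = 10 mm, Ī = 23 333 mm⁴.
Centroid: ȳ = ΣA·y / ΣA = 44.138 mm.
Transfer each piece to the centroidal x-axis using Ī + A·d² with d = y − 44.138:
  vertical leg: d = 10.862 mm → contributes +2 477 899 mm⁴
  horizontal leg (remainder): d = -34.138 mm → contributes +839 112 mm⁴
Total I = 3 317 011 mm⁴.
For the y-axis: x̄ = 16.638 mm.
Repeating about the centroidal y-axis gives I_y = 546 386 mm⁴.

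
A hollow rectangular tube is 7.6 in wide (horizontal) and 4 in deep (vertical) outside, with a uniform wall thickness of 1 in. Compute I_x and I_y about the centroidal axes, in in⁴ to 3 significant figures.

Split into non-overlapping primitives; take the origin at the lower-left of the bounding box.
Outer rectangle: 7.6 × 4, A = 30.4 in², y = 2 in, Ī = 40.533 in⁴.
Inner void (subtracted): 5.6 × 2, A = 11.2 in², y = 2 in, Ī = 3.7333 in⁴.
By symmetry the centroid is at mid-height, ȳ = 2 in.
All pieces are centred on the centroidal x-axis, so I = ΣĪ (holes subtracted) = 36.8 in⁴.
Repeating about the centroidal y-axis gives I_y = 117.06 in⁴.

I_x ≈ 36.8 in⁴, I_y ≈ 117 in⁴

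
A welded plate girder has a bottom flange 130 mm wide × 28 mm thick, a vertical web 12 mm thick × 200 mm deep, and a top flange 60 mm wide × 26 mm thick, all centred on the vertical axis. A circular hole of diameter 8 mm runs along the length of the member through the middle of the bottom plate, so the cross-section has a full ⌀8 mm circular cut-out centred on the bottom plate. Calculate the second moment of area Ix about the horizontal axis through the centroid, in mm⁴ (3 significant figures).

Treat the section as a set of non-overlapping primitives; coordinates are from the bounding-box lower-left.
Bottom plate: 130 × 28, A = 3 640 mm², y = 14 mm, Ī = 237 813 mm⁴.
Web plate: 12 × 200, A = 2 400 mm², y = 128 mm, Ī = 8 000 000 mm⁴.
Top plate: 60 × 26, A = 1 560 mm², y = 241 mm, Ī = 87 880 mm⁴.
Hole (subtracted): ⌀8, A = 50.265 mm², y = 14 mm, Ī = 201.06 mm⁴.
Centroid: ȳ = ΣA·y / ΣA = 97.145 mm.
Transfer each piece to the horizontal axis through the centroid using Ī + A·d² with d = y − 97.145:
  bottom plate: d = -83.145 mm → contributes +25 401 250 mm⁴
  web plate: d = 30.855 mm → contributes +10 284 927 mm⁴
  top plate: d = 143.86 mm → contributes +32 371 086 mm⁴
  hole: d = -83.145 mm → contributes −347 688 mm⁴
Total I = 67 709 575 mm⁴.

Ix ≈ 6.77 × 10⁷ mm⁴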